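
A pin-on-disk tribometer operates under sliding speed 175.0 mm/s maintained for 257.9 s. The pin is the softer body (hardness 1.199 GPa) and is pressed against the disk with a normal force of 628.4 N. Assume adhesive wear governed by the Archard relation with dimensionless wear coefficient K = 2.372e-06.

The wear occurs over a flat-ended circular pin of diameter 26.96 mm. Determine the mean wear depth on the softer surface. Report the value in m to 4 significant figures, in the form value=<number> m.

All working math maintains full precision, and intermediate values appear rounded; rounded just once: 4 significant figures.
Sliding speed v = 175.0 mm/s = 0.1750 m/s. The distance L = v·t = 0.1750 m/s × 257.9 s = 45.13 m.
Hardness H = 1.199 GPa = 1.199e+09 Pa.
Pin diameter d = 26.96 mm = 0.02696 m. Contact area A = π·d²/4 = π·(0.02696 m)²/4 = 5.709e-04 m².
As SI base values: W = 628.4 N, H = 1.199e+09 Pa, K = 2.372e-06.
Archard relation: V = K·W·L/H = 2.372e-06 · 628.4 · 45.13 / 1.199e+09 = 5.611e-11 m³.
Depth h = V/A = 5.611e-11 / 5.709e-04 = 9.829e-08 m.

value=9.829e-08 m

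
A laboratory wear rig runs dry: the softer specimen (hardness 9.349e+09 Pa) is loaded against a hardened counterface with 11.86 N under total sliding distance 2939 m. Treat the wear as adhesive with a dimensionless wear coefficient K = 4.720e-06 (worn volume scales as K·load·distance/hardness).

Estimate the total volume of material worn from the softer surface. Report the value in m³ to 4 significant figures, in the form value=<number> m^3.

Each operation maintains full precision, and intermediate values are printed rounded; a single final rounding to four significant digits.
In SI base units, W = 11.86 N, H = 9.349e+09 Pa, K = 4.720e-06.
Volume removed: V = K·W·L/H = 4.720e-06 · 11.86 · 2939 / 9.349e+09 = 1.760e-11 m³.

value=1.760e-11 m^3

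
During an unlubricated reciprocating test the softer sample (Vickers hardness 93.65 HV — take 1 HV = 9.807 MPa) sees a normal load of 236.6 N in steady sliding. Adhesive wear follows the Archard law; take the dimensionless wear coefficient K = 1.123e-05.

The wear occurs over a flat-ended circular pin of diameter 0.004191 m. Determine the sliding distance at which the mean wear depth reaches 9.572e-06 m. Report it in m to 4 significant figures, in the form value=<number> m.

value=45.64 m

Shown intermediates are rounded; every step holds full float precision; one last rounding to 4 significant figures.
Hardness H = 93.65 HV × 9.807 MPa/HV = 918.4 MPa = 9.184e+08 Pa.
Contact area A = π·d²/4 = π·(0.004191 m)²/4 = 1.380e-05 m².
Restated in SI base units: W = 236.6 N, H = 9.184e+08 Pa, K = 1.123e-05.
Allowed volume V_lim = h_lim·A = 9.572e-06 · 1.380e-05 = 1.320e-10 m³.
Inverting, life L = V_lim·H/(K·W) = 1.320e-10 · 9.184e+08 / (1.123e-05 · 236.6) = 45.64 m.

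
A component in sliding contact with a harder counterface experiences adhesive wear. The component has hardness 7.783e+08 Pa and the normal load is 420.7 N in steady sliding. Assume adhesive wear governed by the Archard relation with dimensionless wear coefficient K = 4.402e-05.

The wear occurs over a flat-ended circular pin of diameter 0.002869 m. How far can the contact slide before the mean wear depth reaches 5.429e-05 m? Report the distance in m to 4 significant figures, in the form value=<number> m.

Intermediates are printed rounded; all working math holds full precision, and one final rounding to four significant figures.
Convert: Contact area A = π·d²/4 = π·(0.002869 m)²/4 = 6.465e-06 m².
As SI base values: W = 420.7 N, H = 7.783e+08 Pa, K = 4.402e-05.
Limit volume V_lim = h_lim·A = 5.429e-05 · 6.465e-06 = 3.510e-10 m³.
So the life L = V_lim·H/(K·W) = 3.510e-10 · 7.783e+08 / (4.402e-05 · 420.7) = 14.75 m.

value=14.75 m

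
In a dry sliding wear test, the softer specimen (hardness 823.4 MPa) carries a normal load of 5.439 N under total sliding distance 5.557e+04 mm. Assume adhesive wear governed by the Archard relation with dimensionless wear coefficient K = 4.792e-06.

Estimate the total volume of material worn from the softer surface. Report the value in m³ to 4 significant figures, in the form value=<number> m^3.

Every step runs at exact precision, and intermediate values are shown rounded. Rounded just once, at 4 significant digits.
Path length L = 5.557e+04 mm = 55.57 m.
Hardness H = 823.4 MPa = 8.234e+08 Pa.
Restated in SI base units: W = 5.439 N, H = 8.234e+08 Pa, K = 4.792e-06.
Apply Archard: V = K·W·L/H = 4.792e-06 · 5.439 · 55.57 / 8.234e+08 = 1.759e-12 m³.

value=1.759e-12 m^3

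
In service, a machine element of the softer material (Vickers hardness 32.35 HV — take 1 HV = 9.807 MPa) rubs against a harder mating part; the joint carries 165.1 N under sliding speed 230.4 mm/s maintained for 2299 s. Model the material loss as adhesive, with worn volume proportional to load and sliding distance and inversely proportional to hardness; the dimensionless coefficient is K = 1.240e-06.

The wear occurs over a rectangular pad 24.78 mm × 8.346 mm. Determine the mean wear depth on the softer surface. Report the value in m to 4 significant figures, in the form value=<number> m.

The algebra maintains full precision, and the intermediates appear rounded; rounded once at the end to 4 significant figures.
Sliding speed v = 230.4 mm/s = 0.2304 m/s. Distance L = v·t = 0.2304 m/s × 2299 s = 529.7 m.
Hardness H = 32.35 HV × 9.807 MPa/HV = 317.3 MPa = 3.173e+08 Pa.
Pad sides 24.78 mm × 8.346 mm = 0.02478 m × 0.008346 m. Contact area A = 0.02478 m × 0.008346 m = 2.068e-04 m².
In SI base units, W = 165.1 N, H = 3.173e+08 Pa, K = 1.240e-06.
The Archard volume V = K·W·L/H = 1.240e-06 · 165.1 · 529.7 / 3.173e+08 = 3.418e-10 m³.
Depth of wear h = V/A = 3.418e-10 / 2.068e-04 = 1.653e-06 m.

value=1.653e-06 m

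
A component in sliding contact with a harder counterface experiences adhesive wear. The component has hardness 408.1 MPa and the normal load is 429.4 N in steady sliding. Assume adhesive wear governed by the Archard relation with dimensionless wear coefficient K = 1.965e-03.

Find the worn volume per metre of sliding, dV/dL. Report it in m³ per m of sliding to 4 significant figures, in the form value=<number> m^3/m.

value=2.068e-09 m^3/m

Intermediate values are displayed rounded, and every step carries exact precision; a lone final rounding to four significant digits.
Convert: Hardness H = 408.1 MPa = 4.081e+08 Pa.
As SI base values: W = 429.4 N, H = 4.081e+08 Pa, K = 1.965e-03.
Volumetric rate dV/dL = K·W/H, so: 1.965e-03 · 429.4 / 4.081e+08 = 2.068e-09 m³/m.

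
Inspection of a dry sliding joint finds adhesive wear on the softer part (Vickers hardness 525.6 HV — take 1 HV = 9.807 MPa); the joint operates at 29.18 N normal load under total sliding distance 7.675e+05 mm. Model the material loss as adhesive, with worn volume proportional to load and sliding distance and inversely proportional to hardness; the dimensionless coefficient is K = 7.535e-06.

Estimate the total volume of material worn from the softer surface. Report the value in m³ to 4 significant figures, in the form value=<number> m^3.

value=3.274e-11 m^3

All working math carries full precision. Intermediates appear rounded — one final rounding to 4 significant digits.
Convert: Sliding distance L = 7.675e+05 mm = 767.5 m.
Convert: Hardness H = 525.6 HV × 9.807 MPa/HV = 5155 MPa = 5.155e+09 Pa.
In SI base units: W = 29.18 N, H = 5.155e+09 Pa, K = 7.535e-06.
Wear volume V = K·W·L/H = 7.535e-06 · 29.18 · 767.5 / 5.155e+09 = 3.274e-11 m³.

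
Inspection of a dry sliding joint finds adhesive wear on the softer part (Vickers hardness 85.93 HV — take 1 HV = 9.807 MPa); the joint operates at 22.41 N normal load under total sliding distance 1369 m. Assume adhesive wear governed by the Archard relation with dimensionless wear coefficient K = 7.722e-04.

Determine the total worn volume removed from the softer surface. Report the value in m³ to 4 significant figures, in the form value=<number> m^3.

value=2.811e-08 m^3

Intermediates are shown rounded, and all arithmetic runs at exact precision, and one final rounding: four significant figures.
Convert: Hardness H = 85.93 HV × 9.807 MPa/HV = 842.7 MPa = 8.427e+08 Pa.
As SI base values: W = 22.41 N, H = 8.427e+08 Pa, K = 7.722e-04.
Worn volume V = K·W·L/H = 7.722e-04 · 22.41 · 1369 / 8.427e+08 = 2.811e-08 m³.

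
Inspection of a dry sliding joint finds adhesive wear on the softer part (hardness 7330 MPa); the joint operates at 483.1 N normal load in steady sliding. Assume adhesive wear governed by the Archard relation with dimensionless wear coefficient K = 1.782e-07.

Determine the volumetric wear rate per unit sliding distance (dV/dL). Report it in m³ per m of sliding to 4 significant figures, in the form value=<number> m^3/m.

Shown intermediates are rounded, and each operation carries full float precision. Rounded once at the end to 4 significant digits.
Convert: Hardness H = 7330 MPa = 7.330e+09 Pa.
As SI base values: W = 483.1 N, H = 7.330e+09 Pa, K = 1.782e-07.
Wear rate dV/dL = K·W/H (no L dependence): 1.782e-07 · 483.1 / 7.330e+09 = 1.174e-14 m³/m.

value=1.174e-14 m^3/m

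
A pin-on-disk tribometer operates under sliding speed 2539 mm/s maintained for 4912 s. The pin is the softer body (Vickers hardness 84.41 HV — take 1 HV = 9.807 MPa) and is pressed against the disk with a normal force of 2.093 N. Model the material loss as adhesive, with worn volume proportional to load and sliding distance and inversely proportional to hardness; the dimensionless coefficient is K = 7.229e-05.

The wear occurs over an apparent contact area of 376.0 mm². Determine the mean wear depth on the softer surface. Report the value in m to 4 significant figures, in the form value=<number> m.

Intermediate values are displayed rounded. All arithmetic carries full precision, and rounded once at the end: 4 significant figures.
Sliding speed v = 2539 mm/s = 2.539 m/s. Total distance L = v·t = 2.539 m/s × 4912 s = 1.247e+04 m.
Hardness H = 84.41 HV × 9.807 MPa/HV = 827.8 MPa = 8.278e+08 Pa.
Contact area A = 376.0 mm² = 3.760e-04 m².
Expressed in SI base units: W = 2.093 N, H = 8.278e+08 Pa, K = 7.229e-05.
Archard volume V = K·W·L/H = 7.229e-05 · 2.093 · 1.247e+04 / 8.278e+08 = 2.279e-09 m³.
Depth h = V/A = 2.279e-09 / 3.760e-04 = 6.062e-06 m.

value=6.062e-06 m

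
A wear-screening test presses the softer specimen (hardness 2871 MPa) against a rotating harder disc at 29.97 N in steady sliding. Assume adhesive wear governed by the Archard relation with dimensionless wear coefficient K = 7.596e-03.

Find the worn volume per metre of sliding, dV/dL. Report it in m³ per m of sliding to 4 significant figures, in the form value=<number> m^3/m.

The algebra holds exact precision, and quoted intermediates are rounded, and a single final rounding: four significant digits.
Convert: Hardness H = 2871 MPa = 2.871e+09 Pa.
Working in SI base units: W = 29.97 N, H = 2.871e+09 Pa, K = 7.596e-03.
Volumetric rate dV/dL = K·W/H (independent of L): 7.596e-03 · 29.97 / 2.871e+09 = 7.929e-11 m³/m.

value=7.929e-11 m^3/m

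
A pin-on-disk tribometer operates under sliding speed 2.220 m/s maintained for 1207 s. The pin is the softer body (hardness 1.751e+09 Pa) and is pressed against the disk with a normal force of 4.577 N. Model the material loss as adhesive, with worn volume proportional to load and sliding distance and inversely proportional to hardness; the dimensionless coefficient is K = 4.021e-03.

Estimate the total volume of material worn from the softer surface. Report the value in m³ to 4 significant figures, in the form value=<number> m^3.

value=2.816e-08 m^3

All working math maintains exact precision, and quoted intermediates are rounded; rounded once at the end to four significant figures.
Distance L = v·t = 2.220 m/s × 1207 s = 2680 m.
Working in SI base units: W = 4.577 N, H = 1.751e+09 Pa, K = 4.021e-03.
By Archard's law, V = K·W·L/H = 4.021e-03 · 4.577 · 2680 / 1.751e+09 = 2.816e-08 m³.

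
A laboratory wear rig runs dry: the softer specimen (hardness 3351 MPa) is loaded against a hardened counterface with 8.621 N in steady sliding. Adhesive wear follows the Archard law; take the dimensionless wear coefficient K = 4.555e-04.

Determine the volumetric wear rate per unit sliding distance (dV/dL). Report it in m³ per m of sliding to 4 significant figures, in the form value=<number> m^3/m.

All arithmetic keeps full precision, and intermediate values are printed rounded. Rounded once at the end to 4 significant figures.
Convert: Hardness H = 3351 MPa = 3.351e+09 Pa.
SI base units throughout: W = 8.621 N, H = 3.351e+09 Pa, K = 4.555e-04.
Wear rate dV/dL = K·W/H, per unit distance: 4.555e-04 · 8.621 / 3.351e+09 = 1.172e-12 m³/m.

value=1.172e-12 m^3/m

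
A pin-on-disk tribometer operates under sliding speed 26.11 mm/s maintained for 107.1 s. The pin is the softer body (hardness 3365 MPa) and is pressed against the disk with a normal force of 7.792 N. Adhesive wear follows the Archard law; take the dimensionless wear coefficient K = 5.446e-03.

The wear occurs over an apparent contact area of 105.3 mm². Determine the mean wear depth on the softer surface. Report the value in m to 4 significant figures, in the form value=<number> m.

All working math carries full precision, and the intermediates are displayed rounded, and one last rounding: four significant figures.
Convert: Sliding speed v = 26.11 mm/s = 0.02611 m/s. The distance L = v·t = 0.02611 m/s × 107.1 s = 2.796 m.
Convert: Hardness H = 3365 MPa = 3.365e+09 Pa.
Convert: Contact area A = 105.3 mm² = 1.053e-04 m².
In SI base units: W = 7.792 N, H = 3.365e+09 Pa, K = 5.446e-03.
By Archard's law, V = K·W·L/H = 5.446e-03 · 7.792 · 2.796 / 3.365e+09 = 3.526e-11 m³.
Depth h = V/A = 3.526e-11 / 1.053e-04 = 3.349e-07 m.

value=3.349e-07 m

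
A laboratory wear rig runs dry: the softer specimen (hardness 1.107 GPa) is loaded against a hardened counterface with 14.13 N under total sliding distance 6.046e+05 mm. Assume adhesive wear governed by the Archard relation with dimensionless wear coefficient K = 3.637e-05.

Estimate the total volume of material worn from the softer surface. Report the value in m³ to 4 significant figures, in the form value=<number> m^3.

value=2.807e-10 m^3

Every step runs at full float precision; intermediate values appear rounded, and a single final rounding to 4 significant figures.
Total distance L = 6.046e+05 mm = 604.6 m.
Hardness H = 1.107 GPa = 1.107e+09 Pa.
Working in SI base units: W = 14.13 N, H = 1.107e+09 Pa, K = 3.637e-05.
Worn volume V = K·W·L/H = 3.637e-05 · 14.13 · 604.6 / 1.107e+09 = 2.807e-10 m³.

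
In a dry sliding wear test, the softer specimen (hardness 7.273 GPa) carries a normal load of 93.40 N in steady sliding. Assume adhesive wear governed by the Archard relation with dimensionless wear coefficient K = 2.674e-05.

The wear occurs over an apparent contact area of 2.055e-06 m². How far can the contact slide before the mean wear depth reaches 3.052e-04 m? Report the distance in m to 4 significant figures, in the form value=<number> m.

value=1826 m

The intermediates are shown rounded; all arithmetic maintains full float precision; rounded once at the end to 4 significant digits.
Convert: Hardness H = 7.273 GPa = 7.273e+09 Pa.
Expressed in SI base units: W = 93.40 N, H = 7.273e+09 Pa, K = 2.674e-05.
Volume at the limit: V_lim = h_lim·A = 3.052e-04 · 2.055e-06 = 6.272e-10 m³.
Inverting, life L = V_lim·H/(K·W) = 6.272e-10 · 7.273e+09 / (2.674e-05 · 93.40) = 1826 m.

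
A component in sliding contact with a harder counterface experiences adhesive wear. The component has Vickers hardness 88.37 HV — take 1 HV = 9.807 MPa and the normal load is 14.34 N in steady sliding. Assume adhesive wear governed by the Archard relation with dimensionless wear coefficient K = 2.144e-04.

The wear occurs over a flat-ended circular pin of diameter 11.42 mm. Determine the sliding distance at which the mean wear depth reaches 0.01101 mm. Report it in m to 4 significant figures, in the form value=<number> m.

The computation holds full precision; shown intermediates are rounded. Rounded just once, at 4 significant digits.
Hardness H = 88.37 HV × 9.807 MPa/HV = 866.6 MPa = 8.666e+08 Pa.
Pin diameter d = 11.42 mm = 0.01142 m. Contact area A = π·d²/4 = π·(0.01142 m)²/4 = 1.024e-04 m².
Depth limit h_lim = 0.01101 mm = 1.101e-05 m.
SI base units throughout: W = 14.34 N, H = 8.666e+08 Pa, K = 2.144e-04.
Permissible volume V_lim = h_lim·A = 1.101e-05 · 1.024e-04 = 1.128e-09 m³.
Inverting, life L = V_lim·H/(K·W) = 1.128e-09 · 8.666e+08 / (2.144e-04 · 14.34) = 317.9 m.

value=317.9 m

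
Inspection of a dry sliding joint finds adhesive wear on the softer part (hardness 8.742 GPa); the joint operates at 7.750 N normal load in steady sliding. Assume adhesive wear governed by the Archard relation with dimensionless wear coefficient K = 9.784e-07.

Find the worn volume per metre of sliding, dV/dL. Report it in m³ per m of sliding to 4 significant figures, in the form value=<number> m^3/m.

Each operation runs at exact precision — intermediate values are displayed rounded. Rounded just once to 4 significant digits.
Hardness H = 8.742 GPa = 8.742e+09 Pa.
Collected in SI base units: W = 7.750 N, H = 8.742e+09 Pa, K = 9.784e-07.
Wear rate dV/dL = K·W/H: 9.784e-07 · 7.750 / 8.742e+09 = 8.674e-16 m³/m.

value=8.674e-16 m^3/m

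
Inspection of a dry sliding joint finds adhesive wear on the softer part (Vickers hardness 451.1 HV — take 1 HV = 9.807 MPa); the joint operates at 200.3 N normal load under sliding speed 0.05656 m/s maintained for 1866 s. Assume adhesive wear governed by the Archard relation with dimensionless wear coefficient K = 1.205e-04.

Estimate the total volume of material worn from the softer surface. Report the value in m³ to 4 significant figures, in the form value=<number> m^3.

All arithmetic holds full float precision — intermediates are shown rounded; one final rounding, at 4 significant figures.
Sliding distance L = v·t = 0.05656 m/s × 1866 s = 105.5 m.
Hardness H = 451.1 HV × 9.807 MPa/HV = 4424 MPa = 4.424e+09 Pa.
Collected in SI base units: W = 200.3 N, H = 4.424e+09 Pa, K = 1.205e-04.
Worn volume V = K·W·L/H = 1.205e-04 · 200.3 · 105.5 / 4.424e+09 = 5.758e-10 m³.

value=5.758e-10 m^3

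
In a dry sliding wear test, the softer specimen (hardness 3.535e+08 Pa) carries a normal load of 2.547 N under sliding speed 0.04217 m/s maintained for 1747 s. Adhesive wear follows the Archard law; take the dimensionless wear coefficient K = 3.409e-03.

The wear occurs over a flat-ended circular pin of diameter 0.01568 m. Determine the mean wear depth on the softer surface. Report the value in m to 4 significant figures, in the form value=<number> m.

value=9.371e-06 m

The computation carries exact precision, and the intermediates are printed rounded, and a single final rounding to four significant digits.
Convert: Path length L = v·t = 0.04217 m/s × 1747 s = 73.67 m.
Convert: Contact area A = π·d²/4 = π·(0.01568 m)²/4 = 1.931e-04 m².
Working in SI base units: W = 2.547 N, H = 3.535e+08 Pa, K = 3.409e-03.
The Archard volume V = K·W·L/H = 3.409e-03 · 2.547 · 73.67 / 3.535e+08 = 1.810e-09 m³.
Mean depth h = V/A = 1.810e-09 / 1.931e-04 = 9.371e-06 m.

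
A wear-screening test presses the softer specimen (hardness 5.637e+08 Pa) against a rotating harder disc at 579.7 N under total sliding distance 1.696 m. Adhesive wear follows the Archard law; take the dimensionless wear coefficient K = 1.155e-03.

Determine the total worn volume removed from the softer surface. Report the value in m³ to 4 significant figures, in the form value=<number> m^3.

value=2.014e-09 m^3

Every step holds full precision; intermediates appear rounded; rounded just once: 4 significant figures.
Restated in SI base units: W = 579.7 N, H = 5.637e+08 Pa, K = 1.155e-03.
The Archard volume V = K·W·L/H = 1.155e-03 · 579.7 · 1.696 / 5.637e+08 = 2.014e-09 m³.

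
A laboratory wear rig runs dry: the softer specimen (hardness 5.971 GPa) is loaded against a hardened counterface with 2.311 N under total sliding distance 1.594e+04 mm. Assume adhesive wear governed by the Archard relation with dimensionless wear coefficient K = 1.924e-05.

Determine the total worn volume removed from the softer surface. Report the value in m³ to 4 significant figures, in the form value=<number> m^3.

The computation carries full float precision, and printed values are rounded, and a single final rounding, at 4 significant figures.
Convert: Sliding distance L = 1.594e+04 mm = 15.94 m.
Convert: Hardness H = 5.971 GPa = 5.971e+09 Pa.
Working in SI base units: W = 2.311 N, H = 5.971e+09 Pa, K = 1.924e-05.
Archard volume V = K·W·L/H = 1.924e-05 · 2.311 · 15.94 / 5.971e+09 = 1.187e-13 m³.

value=1.187e-13 m^3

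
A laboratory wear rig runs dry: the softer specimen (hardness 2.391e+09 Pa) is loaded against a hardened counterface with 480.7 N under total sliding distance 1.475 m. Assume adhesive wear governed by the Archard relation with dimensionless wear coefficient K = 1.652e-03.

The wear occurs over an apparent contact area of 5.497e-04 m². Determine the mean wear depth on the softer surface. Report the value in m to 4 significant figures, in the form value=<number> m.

All arithmetic runs at full float precision. Intermediates are shown rounded. Rounded once at the end to four significant digits.
In SI base units: W = 480.7 N, H = 2.391e+09 Pa, K = 1.652e-03.
Worn volume V = K·W·L/H = 1.652e-03 · 480.7 · 1.475 / 2.391e+09 = 4.899e-10 m³.
Average depth h = V/A = 4.899e-10 / 5.497e-04 = 8.912e-07 m.

value=8.912e-07 m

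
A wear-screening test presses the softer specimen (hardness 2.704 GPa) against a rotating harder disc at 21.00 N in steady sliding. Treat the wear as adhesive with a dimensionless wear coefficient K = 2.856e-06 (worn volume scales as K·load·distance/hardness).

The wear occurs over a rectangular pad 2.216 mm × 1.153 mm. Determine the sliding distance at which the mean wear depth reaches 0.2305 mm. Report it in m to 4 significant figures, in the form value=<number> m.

value=2.655e+04 m

The algebra keeps full float precision — intermediate values are shown rounded — rounded once at the end to four significant figures.
Convert: Hardness H = 2.704 GPa = 2.704e+09 Pa.
Convert: Pad sides 2.216 mm × 1.153 mm = 0.002216 m × 0.001153 m. Contact area A = 0.002216 m × 0.001153 m = 2.555e-06 m².
Convert: Depth limit h_lim = 0.2305 mm = 2.305e-04 m.
As SI base values: W = 21.00 N, H = 2.704e+09 Pa, K = 2.856e-06.
Wearable volume V_lim = h_lim·A = 2.305e-04 · 2.555e-06 = 5.889e-10 m³.
Inverting, life L = V_lim·H/(K·W) = 5.889e-10 · 2.704e+09 / (2.856e-06 · 21.00) = 2.655e+04 m.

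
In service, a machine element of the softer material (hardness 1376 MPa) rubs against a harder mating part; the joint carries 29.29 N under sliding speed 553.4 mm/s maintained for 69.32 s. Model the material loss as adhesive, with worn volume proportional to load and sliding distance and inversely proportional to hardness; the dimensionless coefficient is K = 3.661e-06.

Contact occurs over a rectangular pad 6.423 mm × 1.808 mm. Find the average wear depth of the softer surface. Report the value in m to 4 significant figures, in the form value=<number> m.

value=2.574e-07 m

Shown intermediates are rounded. The algebra maintains exact precision — one last rounding: four significant digits.
Convert: Sliding speed v = 553.4 mm/s = 0.5534 m/s. Distance covered L = v·t = 0.5534 m/s × 69.32 s = 38.36 m.
Convert: Hardness H = 1376 MPa = 1.376e+09 Pa.
Convert: Pad sides 6.423 mm × 1.808 mm = 0.006423 m × 0.001808 m. Contact area A = 0.006423 m × 0.001808 m = 1.161e-05 m².
In SI base units, W = 29.29 N, H = 1.376e+09 Pa, K = 3.661e-06.
Worn volume V = K·W·L/H = 3.661e-06 · 29.29 · 38.36 / 1.376e+09 = 2.989e-12 m³.
Mean depth h = V/A = 2.989e-12 / 1.161e-05 = 2.574e-07 m.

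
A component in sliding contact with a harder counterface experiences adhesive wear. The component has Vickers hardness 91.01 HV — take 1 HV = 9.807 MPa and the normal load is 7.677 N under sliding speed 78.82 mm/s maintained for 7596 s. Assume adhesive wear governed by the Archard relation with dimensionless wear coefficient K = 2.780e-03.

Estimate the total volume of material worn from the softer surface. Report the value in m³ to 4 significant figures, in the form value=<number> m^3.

value=1.432e-08 m^3

Displayed values are rounded — every step carries exact precision, and rounded once at the end: 4 significant figures.
Convert: Sliding speed v = 78.82 mm/s = 0.07882 m/s. Distance L = v·t = 0.07882 m/s × 7596 s = 598.7 m.
Convert: Hardness H = 91.01 HV × 9.807 MPa/HV = 892.5 MPa = 8.925e+08 Pa.
Expressed in SI base units: W = 7.677 N, H = 8.925e+08 Pa, K = 2.780e-03.
Worn volume V = K·W·L/H = 2.780e-03 · 7.677 · 598.7 / 8.925e+08 = 1.432e-08 m³.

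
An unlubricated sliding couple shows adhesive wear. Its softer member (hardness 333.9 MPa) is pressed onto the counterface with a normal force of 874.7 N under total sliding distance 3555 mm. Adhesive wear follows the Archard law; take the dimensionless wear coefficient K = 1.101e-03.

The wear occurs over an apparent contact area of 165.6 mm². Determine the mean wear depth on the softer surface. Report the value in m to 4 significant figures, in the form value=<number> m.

value=6.192e-05 m

Printed values are rounded; each operation runs at full precision; rounded just once to four significant figures.
Convert: Path length L = 3555 mm = 3.555 m.
Convert: Hardness H = 333.9 MPa = 3.339e+08 Pa.
Convert: Contact area A = 165.6 mm² = 1.656e-04 m².
Restated in SI base units: W = 874.7 N, H = 3.339e+08 Pa, K = 1.101e-03.
Archard relation: V = K·W·L/H = 1.101e-03 · 874.7 · 3.555 / 3.339e+08 = 1.025e-08 m³.
Depth h = V/A = 1.025e-08 / 1.656e-04 = 6.192e-05 m.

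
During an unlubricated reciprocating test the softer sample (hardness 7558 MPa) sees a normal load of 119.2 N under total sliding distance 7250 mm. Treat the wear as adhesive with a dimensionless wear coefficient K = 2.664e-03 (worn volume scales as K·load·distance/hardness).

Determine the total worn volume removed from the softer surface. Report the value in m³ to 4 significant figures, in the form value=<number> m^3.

value=3.046e-10 m^3

The intermediates are displayed rounded — each operation runs at exact precision, and a single final rounding, at four significant figures.
Total distance L = 7250 mm = 7.250 m.
Hardness H = 7558 MPa = 7.558e+09 Pa.
Collected in SI base units: W = 119.2 N, H = 7.558e+09 Pa, K = 2.664e-03.
Archard volume V = K·W·L/H = 2.664e-03 · 119.2 · 7.250 / 7.558e+09 = 3.046e-10 m³.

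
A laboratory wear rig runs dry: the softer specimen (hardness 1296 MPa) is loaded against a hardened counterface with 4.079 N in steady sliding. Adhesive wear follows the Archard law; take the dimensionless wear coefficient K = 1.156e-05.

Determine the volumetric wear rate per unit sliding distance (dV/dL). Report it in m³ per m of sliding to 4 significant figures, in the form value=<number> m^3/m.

value=3.638e-14 m^3/m

Every step keeps exact precision — displayed values are rounded — rounded just once, at four significant figures.
Hardness H = 1296 MPa = 1.296e+09 Pa.
In SI base units: W = 4.079 N, H = 1.296e+09 Pa, K = 1.156e-05.
Wear rate dV/dL = K·W/H — distance-free: 1.156e-05 · 4.079 / 1.296e+09 = 3.638e-14 m³/m.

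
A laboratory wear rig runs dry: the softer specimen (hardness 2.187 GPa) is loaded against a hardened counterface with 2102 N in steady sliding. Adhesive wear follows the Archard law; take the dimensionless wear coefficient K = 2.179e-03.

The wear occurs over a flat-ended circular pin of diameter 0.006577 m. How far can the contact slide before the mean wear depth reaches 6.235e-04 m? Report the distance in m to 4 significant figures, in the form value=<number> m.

The algebra carries full float precision — quoted intermediates are rounded, and a single final rounding: 4 significant digits.
Convert: Hardness H = 2.187 GPa = 2.187e+09 Pa.
Convert: Contact area A = π·d²/4 = π·(0.006577 m)²/4 = 3.397e-05 m².
In SI base units, W = 2102 N, H = 2.187e+09 Pa, K = 2.179e-03.
Limit volume V_lim = h_lim·A = 6.235e-04 · 3.397e-05 = 2.118e-08 m³.
Thus life L = V_lim·H/(K·W) = 2.118e-08 · 2.187e+09 / (2.179e-03 · 2102) = 10.11 m.

value=10.11 m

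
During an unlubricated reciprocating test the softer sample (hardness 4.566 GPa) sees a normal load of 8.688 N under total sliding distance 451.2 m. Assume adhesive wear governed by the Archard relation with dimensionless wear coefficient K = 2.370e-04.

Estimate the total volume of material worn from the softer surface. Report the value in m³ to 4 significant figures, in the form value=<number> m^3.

All working math keeps full precision. Shown intermediates are rounded, and rounded just once: four significant figures.
Convert: Hardness H = 4.566 GPa = 4.566e+09 Pa.
SI base units throughout: W = 8.688 N, H = 4.566e+09 Pa, K = 2.370e-04.
Apply Archard: V = K·W·L/H = 2.370e-04 · 8.688 · 451.2 / 4.566e+09 = 2.035e-10 m³.

value=2.035e-10 m^3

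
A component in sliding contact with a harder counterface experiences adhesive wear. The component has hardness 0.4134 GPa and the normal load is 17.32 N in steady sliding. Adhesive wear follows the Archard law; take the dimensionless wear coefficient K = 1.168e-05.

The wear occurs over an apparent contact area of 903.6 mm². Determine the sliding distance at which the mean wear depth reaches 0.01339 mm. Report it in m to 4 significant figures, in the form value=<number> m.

value=2.473e+04 m

Intermediate values are shown rounded, and the computation runs at full float precision, and one final rounding, at four significant digits.
Hardness H = 0.4134 GPa = 4.134e+08 Pa.
Contact area A = 903.6 mm² = 9.036e-04 m².
Depth limit h_lim = 0.01339 mm = 1.339e-05 m.
Expressed in SI base units: W = 17.32 N, H = 4.134e+08 Pa, K = 1.168e-05.
Wearable volume V_lim = h_lim·A = 1.339e-05 · 9.036e-04 = 1.210e-08 m³.
Life L = V_lim·H/(K·W) = 1.210e-08 · 4.134e+08 / (1.168e-05 · 17.32) = 2.473e+04 m.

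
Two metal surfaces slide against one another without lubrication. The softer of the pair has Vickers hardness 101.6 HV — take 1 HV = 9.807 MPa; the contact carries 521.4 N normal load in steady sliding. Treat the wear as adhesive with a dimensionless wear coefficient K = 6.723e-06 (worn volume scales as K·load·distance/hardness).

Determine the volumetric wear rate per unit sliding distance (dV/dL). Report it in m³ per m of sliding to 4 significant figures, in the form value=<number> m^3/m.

Intermediate values are displayed rounded — each operation carries full float precision. Rounded once at the end: 4 significant digits.
Hardness H = 101.6 HV × 9.807 MPa/HV = 996.4 MPa = 9.964e+08 Pa.
In SI base units, W = 521.4 N, H = 9.964e+08 Pa, K = 6.723e-06.
The wear rate dV/dL = K·W/H: 6.723e-06 · 521.4 / 9.964e+08 = 3.518e-12 m³/m.

value=3.518e-12 m^3/m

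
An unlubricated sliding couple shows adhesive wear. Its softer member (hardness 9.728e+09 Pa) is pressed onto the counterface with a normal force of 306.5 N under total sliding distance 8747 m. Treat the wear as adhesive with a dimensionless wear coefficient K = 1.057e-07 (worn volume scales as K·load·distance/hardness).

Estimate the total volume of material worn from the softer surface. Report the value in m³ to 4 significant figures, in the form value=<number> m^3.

value=2.913e-11 m^3

Every step keeps exact precision; intermediate values are displayed rounded; rounded once at the end, at four significant figures.
Working in SI base units: W = 306.5 N, H = 9.728e+09 Pa, K = 1.057e-07.
Archard volume V = K·W·L/H = 1.057e-07 · 306.5 · 8747 / 9.728e+09 = 2.913e-11 m³.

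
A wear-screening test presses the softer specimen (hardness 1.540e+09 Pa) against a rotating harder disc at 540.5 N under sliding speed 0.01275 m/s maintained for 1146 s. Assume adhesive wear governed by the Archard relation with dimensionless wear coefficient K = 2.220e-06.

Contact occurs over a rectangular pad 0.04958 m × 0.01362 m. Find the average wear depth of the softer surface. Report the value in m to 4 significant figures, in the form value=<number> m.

All arithmetic carries full float precision; the intermediates are shown rounded, and one final rounding: 4 significant figures.
The distance L = v·t = 0.01275 m/s × 1146 s = 14.61 m.
Contact area A = 0.04958 m × 0.01362 m = 6.753e-04 m².
In SI base units, W = 540.5 N, H = 1.540e+09 Pa, K = 2.220e-06.
Worn volume V = K·W·L/H = 2.220e-06 · 540.5 · 14.61 / 1.540e+09 = 1.138e-11 m³.
Wear depth h = V/A = 1.138e-11 / 6.753e-04 = 1.686e-08 m.

value=1.686e-08 m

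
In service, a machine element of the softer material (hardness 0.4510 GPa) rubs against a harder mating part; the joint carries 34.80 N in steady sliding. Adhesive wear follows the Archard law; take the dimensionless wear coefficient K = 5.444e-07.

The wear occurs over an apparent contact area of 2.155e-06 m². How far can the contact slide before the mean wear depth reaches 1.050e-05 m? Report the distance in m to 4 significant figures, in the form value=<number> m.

value=538.7 m

The intermediates are displayed rounded; all working math carries exact precision; one last rounding to 4 significant figures.
Convert: Hardness H = 0.4510 GPa = 4.510e+08 Pa.
As SI base values: W = 34.80 N, H = 4.510e+08 Pa, K = 5.444e-07.
Wearable volume V_lim = h_lim·A = 1.050e-05 · 2.155e-06 = 2.263e-11 m³.
Sliding life L = V_lim·H/(K·W) = 2.263e-11 · 4.510e+08 / (5.444e-07 · 34.80) = 538.7 m.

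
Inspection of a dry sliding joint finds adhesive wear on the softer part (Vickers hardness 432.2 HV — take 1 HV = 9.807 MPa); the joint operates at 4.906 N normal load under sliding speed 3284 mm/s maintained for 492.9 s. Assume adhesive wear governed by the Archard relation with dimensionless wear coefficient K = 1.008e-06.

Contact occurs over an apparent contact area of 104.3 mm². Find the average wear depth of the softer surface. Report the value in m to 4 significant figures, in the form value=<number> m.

The intermediates are shown rounded; each operation holds full float precision — one last rounding to 4 significant digits.
Sliding speed v = 3284 mm/s = 3.284 m/s. Total distance L = v·t = 3.284 m/s × 492.9 s = 1619 m.
Hardness H = 432.2 HV × 9.807 MPa/HV = 4239 MPa = 4.239e+09 Pa.
Contact area A = 104.3 mm² = 1.043e-04 m².
Expressed in SI base units: W = 4.906 N, H = 4.239e+09 Pa, K = 1.008e-06.
By Archard's law, V = K·W·L/H = 1.008e-06 · 4.906 · 1619 / 4.239e+09 = 1.889e-12 m³.
Wear depth h = V/A = 1.889e-12 / 1.043e-04 = 1.811e-08 m.

value=1.811e-08 m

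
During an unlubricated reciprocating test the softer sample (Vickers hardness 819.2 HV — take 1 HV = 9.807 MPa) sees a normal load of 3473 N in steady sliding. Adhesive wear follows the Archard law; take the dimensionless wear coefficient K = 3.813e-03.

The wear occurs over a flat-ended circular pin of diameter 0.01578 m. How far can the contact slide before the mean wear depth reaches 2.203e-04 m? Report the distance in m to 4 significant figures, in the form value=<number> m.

Every step runs at exact precision. The intermediates are displayed rounded, and one last rounding: 4 significant figures.
Hardness H = 819.2 HV × 9.807 MPa/HV = 8034 MPa = 8.034e+09 Pa.
Contact area A = π·d²/4 = π·(0.01578 m)²/4 = 1.956e-04 m².
Collected in SI base units: W = 3473 N, H = 8.034e+09 Pa, K = 3.813e-03.
Volume at the limit: V_lim = h_lim·A = 2.203e-04 · 1.956e-04 = 4.308e-08 m³.
So the life L = V_lim·H/(K·W) = 4.308e-08 · 8.034e+09 / (3.813e-03 · 3473) = 26.14 m.

value=26.14 m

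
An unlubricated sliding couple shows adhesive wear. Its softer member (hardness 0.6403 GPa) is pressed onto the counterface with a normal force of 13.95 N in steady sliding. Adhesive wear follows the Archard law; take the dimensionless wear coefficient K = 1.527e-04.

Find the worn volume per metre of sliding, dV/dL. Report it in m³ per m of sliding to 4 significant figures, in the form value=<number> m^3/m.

Printed values are rounded, and every step carries full float precision, and a lone final rounding to 4 significant figures.
Hardness H = 0.6403 GPa = 6.403e+08 Pa.
Collected in SI base units: W = 13.95 N, H = 6.403e+08 Pa, K = 1.527e-04.
Rate of wear dV/dL = K·W/H: 1.527e-04 · 13.95 / 6.403e+08 = 3.327e-12 m³/m.

value=3.327e-12 m^3/m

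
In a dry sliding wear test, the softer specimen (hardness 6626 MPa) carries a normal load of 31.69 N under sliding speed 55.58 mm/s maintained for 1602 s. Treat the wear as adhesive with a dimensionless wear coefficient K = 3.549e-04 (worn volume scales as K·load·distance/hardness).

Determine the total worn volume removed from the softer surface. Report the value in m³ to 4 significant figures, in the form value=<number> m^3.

Each operation carries exact precision — intermediates are displayed rounded; a single final rounding to four significant digits.
Convert: Sliding speed v = 55.58 mm/s = 0.05558 m/s. Distance L = v·t = 0.05558 m/s × 1602 s = 89.04 m.
Convert: Hardness H = 6626 MPa = 6.626e+09 Pa.
Expressed in SI base units: W = 31.69 N, H = 6.626e+09 Pa, K = 3.549e-04.
Apply Archard: V = K·W·L/H = 3.549e-04 · 31.69 · 89.04 / 6.626e+09 = 1.511e-10 m³.

value=1.511e-10 m^3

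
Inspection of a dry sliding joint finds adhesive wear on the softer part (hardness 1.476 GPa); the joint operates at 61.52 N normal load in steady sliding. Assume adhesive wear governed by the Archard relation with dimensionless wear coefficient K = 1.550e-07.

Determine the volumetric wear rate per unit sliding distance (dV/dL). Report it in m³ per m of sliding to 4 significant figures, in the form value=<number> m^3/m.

value=6.460e-15 m^3/m

Intermediate values are printed rounded. Every step keeps full float precision; a single final rounding: 4 significant figures.
Convert: Hardness H = 1.476 GPa = 1.476e+09 Pa.
SI base units throughout: W = 61.52 N, H = 1.476e+09 Pa, K = 1.550e-07.
The wear rate dV/dL = K·W/H, per unit distance: 1.550e-07 · 61.52 / 1.476e+09 = 6.460e-15 m³/m.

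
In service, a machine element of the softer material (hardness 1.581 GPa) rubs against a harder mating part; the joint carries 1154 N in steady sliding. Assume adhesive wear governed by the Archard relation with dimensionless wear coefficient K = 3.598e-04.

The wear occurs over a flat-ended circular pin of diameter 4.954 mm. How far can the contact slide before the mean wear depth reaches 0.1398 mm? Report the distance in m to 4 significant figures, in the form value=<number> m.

Every step runs at full float precision. Intermediates are printed rounded; rounded once at the end to four significant figures.
Convert: Hardness H = 1.581 GPa = 1.581e+09 Pa.
Convert: Pin diameter d = 4.954 mm = 0.004954 m. Contact area A = π·d²/4 = π·(0.004954 m)²/4 = 1.928e-05 m².
Convert: Depth limit h_lim = 0.1398 mm = 1.398e-04 m.
In SI base units, W = 1154 N, H = 1.581e+09 Pa, K = 3.598e-04.
At the depth limit, V_lim = h_lim·A = 1.398e-04 · 1.928e-05 = 2.695e-09 m³.
So the life L = V_lim·H/(K·W) = 2.695e-09 · 1.581e+09 / (3.598e-04 · 1154) = 10.26 m.

value=10.26 m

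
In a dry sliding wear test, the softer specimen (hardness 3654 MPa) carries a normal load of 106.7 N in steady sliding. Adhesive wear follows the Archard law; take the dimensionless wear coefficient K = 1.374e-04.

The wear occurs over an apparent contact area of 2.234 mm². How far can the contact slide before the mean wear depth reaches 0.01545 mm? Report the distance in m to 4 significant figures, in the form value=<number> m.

The intermediates are printed rounded — all arithmetic maintains exact precision — a lone final rounding: four significant figures.
Hardness H = 3654 MPa = 3.654e+09 Pa.
Contact area A = 2.234 mm² = 2.234e-06 m².
Depth limit h_lim = 0.01545 mm = 1.545e-05 m.
As SI base values: W = 106.7 N, H = 3.654e+09 Pa, K = 1.374e-04.
Wearable volume V_lim = h_lim·A = 1.545e-05 · 2.234e-06 = 3.452e-11 m³.
Thus life L = V_lim·H/(K·W) = 3.452e-11 · 3.654e+09 / (1.374e-04 · 106.7) = 8.603 m.

value=8.603 m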